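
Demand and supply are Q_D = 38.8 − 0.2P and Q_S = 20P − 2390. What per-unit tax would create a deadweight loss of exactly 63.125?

25.25

In inverse form: demand P = 194 − 5Q, supply P = 119.5 + 0.05Q.
Competitive equilibrium: 194 − 5Q = 119.5 + 0.05Q → Q* = 14.7525, P* = 120.2376.
A tax t gives ΔQ = t/5.05 and wedge t, so DWL = t²/10.1.
t²/10.1 = 63.125 → t² = 637.5625 → t = 25.25.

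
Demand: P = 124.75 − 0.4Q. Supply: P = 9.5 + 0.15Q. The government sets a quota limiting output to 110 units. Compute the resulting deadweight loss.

2725.06

Competitive equilibrium: 124.75 − 0.4Q = 9.5 + 0.15Q → Q* = 209.5455, P* = 40.9318.
At Q = 110: demand price = 124.75 − 0.4·110 = 80.75; supply price = 9.5 + 0.15·110 = 26.
ΔQ = 209.5455 − 110 = 99.5455; wedge = 80.75 − 26 = 54.75.
DWL = ½ × 99.5455 × 54.75 = 2725.06.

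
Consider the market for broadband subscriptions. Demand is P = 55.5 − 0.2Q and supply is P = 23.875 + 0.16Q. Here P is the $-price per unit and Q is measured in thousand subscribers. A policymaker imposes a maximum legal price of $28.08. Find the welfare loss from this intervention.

Competitive equilibrium: 55.5 − 0.2Q = 23.875 + 0.16Q → Q* = 87.84722, P* = 37.93056.
At the ceiling P = 28.08, quantity supplied = (28.08 − 23.875)/0.16 = 26.28125.
Willingness to pay at Q' = 26.28125: 55.5 − 0.2·26.28125 = 50.24375.
ΔQ = 87.84722 − 26.28125 = 61.56597; wedge = 50.24375 − 28.08 = 22.16375.
Deadweight loss = ½ × 61.56597 × 22.16375 = $682.27 thousand.

$682.27 thousand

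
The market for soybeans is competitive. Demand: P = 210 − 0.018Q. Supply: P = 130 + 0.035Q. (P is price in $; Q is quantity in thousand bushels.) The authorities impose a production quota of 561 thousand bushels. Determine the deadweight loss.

$23837.46 thousand

Competitive equilibrium: 210 − 0.018Q = 130 + 0.035Q → Q* = 1509.43396, P* = 182.83019.
At Q = 561: demand price = 210 − 0.018·561 = 199.902; supply price = 130 + 0.035·561 = 149.635.
ΔQ = 1509.43396 − 561 = 948.43396; wedge = 199.902 − 149.635 = 50.267.
DWL = ½ × 948.43396 × 50.267 = $23837.46 thousand.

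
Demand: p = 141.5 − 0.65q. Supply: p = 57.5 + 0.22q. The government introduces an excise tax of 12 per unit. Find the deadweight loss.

82.76

Competitive equilibrium: 141.5 − 0.65q = 57.5 + 0.22q → q* = 96.5517, p* = 78.7414.
With the tax, the buyer price exceeds the seller price by 12: (141.5 − 0.65q) − (57.5 + 0.22q) = 12 → q' = 82.7586.
Δq = 96.5517 − 82.7586 = 13.7931; the wedge equals the tax, 12.
The triangle = ½ × 13.7931 × 12 = 82.76.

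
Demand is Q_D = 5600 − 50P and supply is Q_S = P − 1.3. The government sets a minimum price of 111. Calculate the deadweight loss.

In inverse form: demand P = 112 − 0.02Q, supply P = 1.3 + Q.
Competitive equilibrium: 112 − 0.02Q = 1.3 + Q → Q* = 108.5294, P* = 109.8294.
At the floor P = 111, quantity demanded = (112 − 111)/0.02 = 50.
Sellers' marginal cost at Q' = 50: 1.3 + 1·50 = 51.3.
ΔQ = 108.5294 − 50 = 58.5294; wedge = 111 − 51.3 = 59.7.
Welfare loss = ½ × 58.5294 × 59.7 = 1747.10.

1747.10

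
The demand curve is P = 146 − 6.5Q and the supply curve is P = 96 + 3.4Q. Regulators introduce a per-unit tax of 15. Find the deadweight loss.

11.36

Competitive equilibrium: 146 − 6.5Q = 96 + 3.4Q → Q* = 5.0505, P* = 113.1717.
With the tax, the buyer price exceeds the seller price by 15: (146 − 6.5Q) − (96 + 3.4Q) = 15 → Q' = 3.5354.
ΔQ = 5.0505 − 3.5354 = 1.5151; the wedge equals the tax, 15.
Deadweight loss = ½ × 1.5151 × 15 = 11.36.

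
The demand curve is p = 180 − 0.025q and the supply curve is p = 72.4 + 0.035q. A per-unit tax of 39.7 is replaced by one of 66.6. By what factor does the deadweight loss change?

2.814

Competitive equilibrium: 180 − 0.025q = 72.4 + 0.035q → q* = 1793.3333, p* = 135.1667.
For a per-unit tax t: Δq = t/0.06, so DWL = ½·t·(t/0.06) = t²/0.12.
At t = 39.7: DWL = 13134.083. At t = 66.6: DWL = 36963.
Ratio = (66.6/39.7)² = 2.814.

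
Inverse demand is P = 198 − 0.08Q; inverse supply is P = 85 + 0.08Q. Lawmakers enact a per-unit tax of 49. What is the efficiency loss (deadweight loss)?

Competitive equilibrium: 198 − 0.08Q = 85 + 0.08Q → Q* = 706.25, P* = 141.5.
With the tax, the buyer price exceeds the seller price by 49: (198 − 0.08Q) − (85 + 0.08Q) = 49 → Q' = 400.
ΔQ = 706.25 − 400 = 306.25; the wedge equals the tax, 49.
Deadweight loss = ½ × 306.25 × 49 = 7503.125.

7503.125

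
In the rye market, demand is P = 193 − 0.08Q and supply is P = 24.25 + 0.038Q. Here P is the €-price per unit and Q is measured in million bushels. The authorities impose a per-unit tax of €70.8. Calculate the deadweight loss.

€21240 million

Competitive equilibrium: 193 − 0.08Q = 24.25 + 0.038Q → Q* = 1430.0847, P* = 78.5932.
With the tax, the buyer price exceeds the seller price by 70.8: (193 − 0.08Q) − (24.25 + 0.038Q) = 70.8 → Q' = 830.0847.
ΔQ = 1430.0847 − 830.0847 = 600; the wedge equals the tax, 70.8.
Deadweight loss = ½ × 600 × 70.8 = €21240 million.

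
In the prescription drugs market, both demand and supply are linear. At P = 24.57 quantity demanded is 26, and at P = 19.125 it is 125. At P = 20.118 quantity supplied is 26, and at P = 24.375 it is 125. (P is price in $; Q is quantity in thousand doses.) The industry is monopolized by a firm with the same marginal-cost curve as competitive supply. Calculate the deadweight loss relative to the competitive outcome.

$32.31 thousand

Demand slope = (19.125 − 24.57)/(125 − 26) = −0.055, so P = 26 − 0.055Q.
Supply slope = (24.375 − 20.118)/(125 − 26) = 0.043, so P = 19 + 0.043Q.
Competitive equilibrium: 26 − 0.055Q = 19 + 0.043Q → Q* = 71.4286, P* = 22.0714.
Marginal revenue: MR = 26 − 0.11Q. Set MR = MC: 26 − 0.11Q = 19 + 0.043Q → Q_m = 45.7516.
Price P_m = 26 − 0.055·45.7516 = 23.4837; MC(Q_m) = 19 + 0.043·45.7516 = 20.9673.
Competitive Q* = 71.4286, so ΔQ = 25.677; wedge = 23.4837 − 20.9673 = 2.5164.
DWL = ½ × 25.677 × 2.5164 = $32.31 thousand.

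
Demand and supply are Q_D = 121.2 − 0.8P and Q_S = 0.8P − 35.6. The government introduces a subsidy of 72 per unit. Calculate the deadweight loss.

In inverse form: demand P = 151.5 − 1.25Q, supply P = 44.5 + 1.25Q.
Competitive equilibrium: 151.5 − 1.25Q = 44.5 + 1.25Q → Q* = 42.8, P* = 98.
The subsidy lowers effective supply by 72: P = 1.25Q − 27.5.
New quantity: 151.5 − 1.25Q = 1.25Q − 27.5 → Q' = 71.6.
Overproduction ΔQ = 71.6 − 42.8 = 28.8; wedge = subsidy = 72.
DWL = ½ × 28.8 × 72 = 1036.80.

1036.80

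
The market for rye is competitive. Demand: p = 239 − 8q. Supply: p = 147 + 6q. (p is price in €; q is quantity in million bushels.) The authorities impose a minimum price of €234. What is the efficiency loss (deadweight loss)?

€247.52 million

Competitive equilibrium: 239 − 8q = 147 + 6q → q* = 6.5714, p* = 186.4286.
At the floor p = 234, quantity demanded = (239 − 234)/8 = 0.625.
Sellers' marginal cost at q' = 0.625: 147 + 6·0.625 = 150.75.
Δq = 6.5714 − 0.625 = 5.9464; wedge = 234 − 150.75 = 83.25.
Welfare loss = ½ × 5.9464 × 83.25 = €247.52 million.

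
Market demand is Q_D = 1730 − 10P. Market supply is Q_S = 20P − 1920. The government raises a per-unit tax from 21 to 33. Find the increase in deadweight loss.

In inverse form: demand P = 173 − 0.1Q, supply P = 96 + 0.05Q.
Competitive equilibrium: 173 − 0.1Q = 96 + 0.05Q → Q* = 513.3333, P* = 121.6667.
For a per-unit tax t: ΔQ = t/0.15, so DWL = ½·t·(t/0.15) = t²/0.3.
At t = 21: DWL = 1470. At t = 33: DWL = 3630.
Increase = 3630 − 1470 = 2160.

2160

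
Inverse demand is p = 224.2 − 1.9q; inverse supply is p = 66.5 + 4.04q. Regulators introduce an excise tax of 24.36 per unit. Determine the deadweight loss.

49.95

Competitive equilibrium: 224.2 − 1.9q = 66.5 + 4.04q → q* = 26.5488, p* = 173.7572.
With the tax, the buyer price exceeds the seller price by 24.36: (224.2 − 1.9q) − (66.5 + 4.04q) = 24.36 → q' = 22.4478.
Δq = 26.5488 − 22.4478 = 4.101; the wedge equals the tax, 24.36.
DWL = ½ × 4.101 × 24.36 = 49.95.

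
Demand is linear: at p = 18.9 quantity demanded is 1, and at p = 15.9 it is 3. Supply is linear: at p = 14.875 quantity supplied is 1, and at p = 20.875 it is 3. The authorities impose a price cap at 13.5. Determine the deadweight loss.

Demand slope = (15.9 − 18.9)/(3 − 1) = −1.5, so p = 20.4 − 1.5q.
Supply slope = (20.875 − 14.875)/(3 − 1) = 3, so p = 11.875 + 3q.
Competitive equilibrium: 20.4 − 1.5q = 11.875 + 3q → q* = 1.8944, p* = 17.5583.
At the ceiling p = 13.5, quantity supplied = (13.5 − 11.875)/3 = 0.5417.
Willingness to pay at q' = 0.5417: 20.4 − 1.5·0.5417 = 19.5875.
Δq = 1.8944 − 0.5417 = 1.3527; wedge = 19.5875 − 13.5 = 6.0875.
The triangle = ½ × 1.3527 × 6.0875 = 4.12.

4.12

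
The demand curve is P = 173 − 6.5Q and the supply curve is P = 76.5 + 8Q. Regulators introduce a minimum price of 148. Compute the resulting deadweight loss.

Competitive equilibrium: 173 − 6.5Q = 76.5 + 8Q → Q* = 6.6552, P* = 129.7414.
At the floor P = 148, quantity demanded = (173 − 148)/6.5 = 3.8462.
Sellers' marginal cost at Q' = 3.8462: 76.5 + 8·3.8462 = 107.2696.
ΔQ = 6.6552 − 3.8462 = 2.809; wedge = 148 − 107.2696 = 40.7304.
The triangle = ½ × 2.809 × 40.7304 = 57.21.

57.21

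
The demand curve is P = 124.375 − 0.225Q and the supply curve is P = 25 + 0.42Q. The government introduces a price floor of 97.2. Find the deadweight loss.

357.44

Competitive equilibrium: 124.375 − 0.225Q = 25 + 0.42Q → Q* = 154.0698, P* = 89.7093.
At the floor P = 97.2, quantity demanded = (124.375 − 97.2)/0.225 = 120.7778.
Sellers' marginal cost at Q' = 120.7778: 25 + 0.42·120.7778 = 75.7267.
ΔQ = 154.0698 − 120.7778 = 33.292; wedge = 97.2 − 75.7267 = 21.4733.
Welfare loss = ½ × 33.292 × 21.4733 = 357.44.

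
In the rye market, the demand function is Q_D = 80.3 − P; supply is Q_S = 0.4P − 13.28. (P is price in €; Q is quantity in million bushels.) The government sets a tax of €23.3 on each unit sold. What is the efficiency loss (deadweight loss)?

€77.56 million

In inverse form: demand P = 80.3 − Q, supply P = 33.2 + 2.5Q.
Competitive equilibrium: 80.3 − Q = 33.2 + 2.5Q → Q* = 13.4571, P* = 66.8429.
With the tax, the buyer price exceeds the seller price by 23.3: (80.3 − Q) − (33.2 + 2.5Q) = 23.3 → Q' = 6.8.
ΔQ = 13.4571 − 6.8 = 6.6571; the wedge equals the tax, 23.3.
DWL = ½ × 6.6571 × 23.3 = €77.56 million.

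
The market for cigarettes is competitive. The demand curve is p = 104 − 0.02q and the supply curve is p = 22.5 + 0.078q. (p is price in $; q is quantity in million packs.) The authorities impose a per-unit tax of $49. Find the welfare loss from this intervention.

$12250 million

Competitive equilibrium: 104 − 0.02q = 22.5 + 0.078q → q* = 831.6327, p* = 87.3673.
With the tax, the buyer price exceeds the seller price by 49: (104 − 0.02q) − (22.5 + 0.078q) = 49 → q' = 331.6327.
Δq = 831.6327 − 331.6327 = 500; the wedge equals the tax, 49.
The triangle = ½ × 500 × 49 = $12250 million.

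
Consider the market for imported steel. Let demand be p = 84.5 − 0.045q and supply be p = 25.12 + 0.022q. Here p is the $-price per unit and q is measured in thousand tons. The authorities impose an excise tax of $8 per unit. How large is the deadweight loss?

Competitive equilibrium: 84.5 − 0.045q = 25.12 + 0.022q → q* = 886.2687, p* = 44.6179.
With the tax, the buyer price exceeds the seller price by 8: (84.5 − 0.045q) − (25.12 + 0.022q) = 8 → q' = 766.8657.
Δq = 886.2687 − 766.8657 = 119.403; the wedge equals the tax, 8.
Deadweight loss = ½ × 119.403 × 8 = $477.61 thousand.

$477.61 thousand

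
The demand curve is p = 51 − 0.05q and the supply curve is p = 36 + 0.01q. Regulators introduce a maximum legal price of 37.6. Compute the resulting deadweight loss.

243

Competitive equilibrium: 51 − 0.05q = 36 + 0.01q → q* = 250, p* = 38.5.
At the ceiling p = 37.6, quantity supplied = (37.6 − 36)/0.01 = 160.
Willingness to pay at q' = 160: 51 − 0.05·160 = 43.
Δq = 250 − 160 = 90; wedge = 43 − 37.6 = 5.4.
DWL = ½ × 90 × 5.4 = 243.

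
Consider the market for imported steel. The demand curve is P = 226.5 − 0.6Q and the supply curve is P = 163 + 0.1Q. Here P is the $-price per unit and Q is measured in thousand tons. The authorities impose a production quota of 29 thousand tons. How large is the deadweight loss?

Competitive equilibrium: 226.5 − 0.6Q = 163 + 0.1Q → Q* = 90.7143, P* = 172.0714.
At Q = 29: demand price = 226.5 − 0.6·29 = 209.1; supply price = 163 + 0.1·29 = 165.9.
ΔQ = 90.7143 − 29 = 61.7143; wedge = 209.1 − 165.9 = 43.2.
Welfare loss = ½ × 61.7143 × 43.2 = $1333.03 thousand.

$1333.03 thousand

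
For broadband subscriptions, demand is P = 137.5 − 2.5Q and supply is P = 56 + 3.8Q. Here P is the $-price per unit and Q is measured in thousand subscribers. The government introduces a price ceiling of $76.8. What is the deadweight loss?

$175.44 thousand

Competitive equilibrium: 137.5 − 2.5Q = 56 + 3.8Q → Q* = 12.93651, P* = 105.15873.
At the ceiling P = 76.8, quantity supplied = (76.8 − 56)/3.8 = 5.47368.
Willingness to pay at Q' = 5.47368: 137.5 − 2.5·5.47368 = 123.8158.
ΔQ = 12.93651 − 5.47368 = 7.46283; wedge = 123.8158 − 76.8 = 47.0158.
Welfare loss = ½ × 7.46283 × 47.0158 = $175.44 thousand.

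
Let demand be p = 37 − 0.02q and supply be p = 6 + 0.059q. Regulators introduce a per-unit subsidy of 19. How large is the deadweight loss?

2284.81

Competitive equilibrium: 37 − 0.02q = 6 + 0.059q → q* = 392.4051, p* = 29.1519.
The subsidy lowers effective supply by 19: p = 0.059q − 13.
New quantity: 37 − 0.02q = 0.059q − 13 → q' = 632.9114.
Overproduction Δq = 632.9114 − 392.4051 = 240.5063; wedge = subsidy = 19.
Welfare loss = ½ × 240.5063 × 19 = 2284.81.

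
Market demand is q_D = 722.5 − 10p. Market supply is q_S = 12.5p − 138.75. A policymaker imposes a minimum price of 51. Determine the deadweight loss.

1456.69

In inverse form: demand p = 72.25 − 0.1q, supply p = 11.1 + 0.08q.
Competitive equilibrium: 72.25 − 0.1q = 11.1 + 0.08q → q* = 339.7222, p* = 38.2778.
At the floor p = 51, quantity demanded = (72.25 − 51)/0.1 = 212.5.
Sellers' marginal cost at q' = 212.5: 11.1 + 0.08·212.5 = 28.1.
Δq = 339.7222 − 212.5 = 127.2222; wedge = 51 − 28.1 = 22.9.
DWL = ½ × 127.2222 × 22.9 = 1456.69.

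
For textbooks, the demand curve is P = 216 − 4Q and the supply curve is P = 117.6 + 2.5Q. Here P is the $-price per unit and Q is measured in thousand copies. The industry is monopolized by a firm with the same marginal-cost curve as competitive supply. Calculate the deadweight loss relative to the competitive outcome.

Competitive equilibrium: 216 − 4Q = 117.6 + 2.5Q → Q* = 15.1385, P* = 155.4462.
Marginal revenue: MR = 216 − 8Q. Set MR = MC: 216 − 8Q = 117.6 + 2.5Q → Q_m = 9.3714.
Price P_m = 216 − 4·9.3714 = 178.5144; MC(Q_m) = 117.6 + 2.5·9.3714 = 141.0285.
Competitive Q* = 15.1385, so ΔQ = 5.7671; wedge = 178.5144 − 141.0285 = 37.4859.
DWL = ½ × 5.7671 × 37.4859 = $108.09 thousand.

$108.09 thousand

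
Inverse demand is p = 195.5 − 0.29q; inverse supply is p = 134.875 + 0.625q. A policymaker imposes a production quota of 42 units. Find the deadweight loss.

269.19

Competitive equilibrium: 195.5 − 0.29q = 134.875 + 0.625q → q* = 66.2568, p* = 176.2855.
At q = 42: demand price = 195.5 − 0.29·42 = 183.32; supply price = 134.875 + 0.625·42 = 161.125.
Δq = 66.2568 − 42 = 24.2568; wedge = 183.32 − 161.125 = 22.195.
DWL = ½ × 24.2568 × 22.195 = 269.19.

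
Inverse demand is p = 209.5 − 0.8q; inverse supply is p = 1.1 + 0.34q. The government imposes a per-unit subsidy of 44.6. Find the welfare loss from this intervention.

872.44

Competitive equilibrium: 209.5 − 0.8q = 1.1 + 0.34q → q* = 182.807, p* = 63.2544.
The subsidy lowers effective supply by 44.6: p = 0.34q − 43.5.
New quantity: 209.5 − 0.8q = 0.34q − 43.5 → q' = 221.9298.
Overproduction Δq = 221.9298 − 182.807 = 39.1228; wedge = subsidy = 44.6.
Welfare loss = ½ × 39.1228 × 44.6 = 872.44.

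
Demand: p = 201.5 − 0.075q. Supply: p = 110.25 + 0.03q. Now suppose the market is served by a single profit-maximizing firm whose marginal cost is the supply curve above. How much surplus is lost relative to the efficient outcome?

Competitive equilibrium: 201.5 − 0.075q = 110.25 + 0.03q → q* = 869.04762, p* = 136.32143.
Marginal revenue: MR = 201.5 − 0.15q. Set MR = MC: 201.5 − 0.15q = 110.25 + 0.03q → q_m = 506.94444.
Price p_m = 201.5 − 0.075·506.94444 = 163.47917; MC(q_m) = 110.25 + 0.03·506.94444 = 125.45833.
Competitive q* = 869.04762, so Δq = 362.10318; wedge = 163.47917 − 125.45833 = 38.02084.
Deadweight loss = ½ × 362.10318 × 38.02084 = 6883.73.

6883.73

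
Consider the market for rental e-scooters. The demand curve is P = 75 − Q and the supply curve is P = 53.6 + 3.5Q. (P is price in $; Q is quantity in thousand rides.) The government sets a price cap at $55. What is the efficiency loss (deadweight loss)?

$42.68 thousand

Competitive equilibrium: 75 − Q = 53.6 + 3.5Q → Q* = 4.7556, P* = 70.2444.
At the ceiling P = 55, quantity supplied = (55 − 53.6)/3.5 = 0.4.
Willingness to pay at Q' = 0.4: 75 − 1·0.4 = 74.6.
ΔQ = 4.7556 − 0.4 = 4.3556; wedge = 74.6 − 55 = 19.6.
Welfare loss = ½ × 4.3556 × 19.6 = $42.68 thousand.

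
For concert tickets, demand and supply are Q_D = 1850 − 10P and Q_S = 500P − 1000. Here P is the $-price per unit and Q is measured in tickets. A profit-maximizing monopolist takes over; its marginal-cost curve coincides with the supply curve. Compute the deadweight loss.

$40231.78

In inverse form: demand P = 185 − 0.1Q, supply P = 2 + 0.002Q.
Competitive equilibrium: 185 − 0.1Q = 2 + 0.002Q → Q* = 1794.11765, P* = 5.58824.
Marginal revenue: MR = 185 − 0.2Q. Set MR = MC: 185 − 0.2Q = 2 + 0.002Q → Q_m = 905.94059.
Price P_m = 185 − 0.1·905.94059 = 94.40594; MC(Q_m) = 2 + 0.002·905.94059 = 3.81188.
Competitive Q* = 1794.11765, so ΔQ = 888.17706; wedge = 94.40594 − 3.81188 = 90.59406.
Welfare loss = ½ × 888.17706 × 90.59406 = $40231.78.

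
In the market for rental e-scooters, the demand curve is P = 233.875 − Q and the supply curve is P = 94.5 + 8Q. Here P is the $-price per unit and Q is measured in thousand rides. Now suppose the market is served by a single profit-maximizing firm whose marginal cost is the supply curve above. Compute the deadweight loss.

$10.79 thousand

Competitive equilibrium: 233.875 − Q = 94.5 + 8Q → Q* = 15.4861, P* = 218.3889.
Marginal revenue: MR = 233.875 − 2Q. Set MR = MC: 233.875 − 2Q = 94.5 + 8Q → Q_m = 13.9375.
Price P_m = 233.875 − 1·13.9375 = 219.9375; MC(Q_m) = 94.5 + 8·13.9375 = 206.
Competitive Q* = 15.4861, so ΔQ = 1.5486; wedge = 219.9375 − 206 = 13.9375.
Welfare loss = ½ × 1.5486 × 13.9375 = $10.79 thousand.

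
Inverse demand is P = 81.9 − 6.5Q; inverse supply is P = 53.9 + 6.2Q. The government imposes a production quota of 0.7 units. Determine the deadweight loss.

14.38

Competitive equilibrium: 81.9 − 6.5Q = 53.9 + 6.2Q → Q* = 2.2047, P* = 67.5693.
At Q = 0.7: demand price = 81.9 − 6.5·0.7 = 77.35; supply price = 53.9 + 6.2·0.7 = 58.24.
ΔQ = 2.2047 − 0.7 = 1.5047; wedge = 77.35 − 58.24 = 19.11.
Welfare loss = ½ × 1.5047 × 19.11 = 14.38.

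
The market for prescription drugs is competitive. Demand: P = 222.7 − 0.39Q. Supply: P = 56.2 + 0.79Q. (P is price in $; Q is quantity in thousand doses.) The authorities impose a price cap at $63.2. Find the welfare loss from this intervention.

Competitive equilibrium: 222.7 − 0.39Q = 56.2 + 0.79Q → Q* = 141.1017, P* = 167.6703.
At the ceiling P = 63.2, quantity supplied = (63.2 − 56.2)/0.79 = 8.8608.
Willingness to pay at Q' = 8.8608: 222.7 − 0.39·8.8608 = 219.2443.
ΔQ = 141.1017 − 8.8608 = 132.2409; wedge = 219.2443 − 63.2 = 156.0443.
DWL = ½ × 132.2409 × 156.0443 = $10317.72 thousand.

$10317.72 thousand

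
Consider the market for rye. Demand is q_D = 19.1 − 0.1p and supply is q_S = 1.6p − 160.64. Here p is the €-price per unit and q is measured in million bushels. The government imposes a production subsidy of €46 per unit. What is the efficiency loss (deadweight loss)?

€99.58 million

In inverse form: demand p = 191 − 10q, supply p = 100.4 + 0.625q.
Competitive equilibrium: 191 − 10q = 100.4 + 0.625q → q* = 8.5271, p* = 105.7294.
The subsidy lowers effective supply by 46: p = 54.4 + 0.625q.
New quantity: 191 − 10q = 54.4 + 0.625q → q' = 12.8565.
Overproduction Δq = 12.8565 − 8.5271 = 4.3294; wedge = subsidy = 46.
DWL = ½ × 4.3294 × 46 = €99.58 million.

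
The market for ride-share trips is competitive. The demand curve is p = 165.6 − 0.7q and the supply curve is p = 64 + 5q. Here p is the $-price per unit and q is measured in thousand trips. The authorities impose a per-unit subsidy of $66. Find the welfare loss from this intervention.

$382.11 thousand

Competitive equilibrium: 165.6 − 0.7q = 64 + 5q → q* = 17.82456, p* = 153.12281.
The subsidy lowers effective supply by 66: p = 5q − 2.
New quantity: 165.6 − 0.7q = 5q − 2 → q' = 29.40351.
Overproduction Δq = 29.40351 − 17.82456 = 11.57895; wedge = subsidy = 66.
DWL = ½ × 11.57895 × 66 = $382.11 thousand.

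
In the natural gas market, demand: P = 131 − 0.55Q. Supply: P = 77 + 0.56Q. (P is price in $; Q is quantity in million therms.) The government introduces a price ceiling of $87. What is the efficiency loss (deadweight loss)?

$526.20 million

Competitive equilibrium: 131 − 0.55Q = 77 + 0.56Q → Q* = 48.64865, P* = 104.24324.
At the ceiling P = 87, quantity supplied = (87 − 77)/0.56 = 17.85714.
Willingness to pay at Q' = 17.85714: 131 − 0.55·17.85714 = 121.17857.
ΔQ = 48.64865 − 17.85714 = 30.79151; wedge = 121.17857 − 87 = 34.17857.
The triangle = ½ × 30.79151 × 34.17857 = $526.20 million.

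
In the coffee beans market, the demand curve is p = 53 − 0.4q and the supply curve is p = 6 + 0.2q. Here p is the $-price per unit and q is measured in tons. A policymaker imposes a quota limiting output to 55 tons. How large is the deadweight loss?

$163.33

Competitive equilibrium: 53 − 0.4q = 6 + 0.2q → q* = 78.3333, p* = 21.6667.
At q = 55: demand price = 53 − 0.4·55 = 31; supply price = 6 + 0.2·55 = 17.
Δq = 78.3333 − 55 = 23.3333; wedge = 31 − 17 = 14.
DWL = ½ × 23.3333 × 14 = $163.33.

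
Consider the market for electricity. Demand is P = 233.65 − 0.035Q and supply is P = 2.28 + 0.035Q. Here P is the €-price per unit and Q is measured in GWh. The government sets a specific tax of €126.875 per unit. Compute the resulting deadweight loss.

€114980.47

Competitive equilibrium: 233.65 − 0.035Q = 2.28 + 0.035Q → Q* = 3305.2857, P* = 117.965.
With the tax, the buyer price exceeds the seller price by 126.875: (233.65 − 0.035Q) − (2.28 + 0.035Q) = 126.875 → Q' = 1492.7857.
ΔQ = 3305.2857 − 1492.7857 = 1812.5; the wedge equals the tax, 126.875.
Welfare loss = ½ × 1812.5 × 126.875 = €114980.47.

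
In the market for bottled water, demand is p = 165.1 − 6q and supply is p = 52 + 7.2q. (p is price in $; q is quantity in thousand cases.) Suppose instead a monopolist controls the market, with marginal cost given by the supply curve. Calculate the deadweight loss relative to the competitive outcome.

$47.32 thousand

Competitive equilibrium: 165.1 − 6q = 52 + 7.2q → q* = 8.5682, p* = 113.6909.
Marginal revenue: MR = 165.1 − 12q. Set MR = MC: 165.1 − 12q = 52 + 7.2q → q_m = 5.8906.
Price p_m = 165.1 − 6·5.8906 = 129.7564; MC(q_m) = 52 + 7.2·5.8906 = 94.4123.
Competitive q* = 8.5682, so Δq = 2.6776; wedge = 129.7564 − 94.4123 = 35.3441.
Deadweight loss = ½ × 2.6776 × 35.3441 = $47.32 thousand.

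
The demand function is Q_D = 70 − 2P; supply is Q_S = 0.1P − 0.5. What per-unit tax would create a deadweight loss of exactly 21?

21

In inverse form: demand P = 35 − 0.5Q, supply P = 5 + 10Q.
Competitive equilibrium: 35 − 0.5Q = 5 + 10Q → Q* = 2.8571, P* = 33.5714.
A tax t gives ΔQ = t/10.5 and wedge t, so DWL = t²/21.
t²/21 = 21 → t² = 441 → t = 21.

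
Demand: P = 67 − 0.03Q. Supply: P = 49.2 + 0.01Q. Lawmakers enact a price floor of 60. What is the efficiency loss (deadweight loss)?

896.06

Competitive equilibrium: 67 − 0.03Q = 49.2 + 0.01Q → Q* = 445, P* = 53.65.
At the floor P = 60, quantity demanded = (67 − 60)/0.03 = 233.3333.
Sellers' marginal cost at Q' = 233.3333: 49.2 + 0.01·233.3333 = 51.5333.
ΔQ = 445 − 233.3333 = 211.6667; wedge = 60 − 51.5333 = 8.4667.
Welfare loss = ½ × 211.6667 × 8.4667 = 896.06.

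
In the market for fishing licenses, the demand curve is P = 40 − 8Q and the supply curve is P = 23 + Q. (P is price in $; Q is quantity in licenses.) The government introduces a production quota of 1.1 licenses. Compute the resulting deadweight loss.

$2.80

Competitive equilibrium: 40 − 8Q = 23 + Q → Q* = 1.8889, P* = 24.8889.
At Q = 1.1: demand price = 40 − 8·1.1 = 31.2; supply price = 23 + 1·1.1 = 24.1.
ΔQ = 1.8889 − 1.1 = 0.7889; wedge = 31.2 − 24.1 = 7.1.
Deadweight loss = ½ × 0.7889 × 7.1 = $2.80.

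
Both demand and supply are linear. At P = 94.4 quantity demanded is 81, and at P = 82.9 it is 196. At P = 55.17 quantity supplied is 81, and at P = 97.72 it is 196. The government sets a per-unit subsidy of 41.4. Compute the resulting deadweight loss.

Demand slope = (82.9 − 94.4)/(196 − 81) = −0.1, so P = 102.5 − 0.1Q.
Supply slope = (97.72 − 55.17)/(196 − 81) = 0.37, so P = 25.2 + 0.37Q.
Competitive equilibrium: 102.5 − 0.1Q = 25.2 + 0.37Q → Q* = 164.4681, P* = 86.0532.
The subsidy lowers effective supply by 41.4: P = 0.37Q − 16.2.
New quantity: 102.5 − 0.1Q = 0.37Q − 16.2 → Q' = 252.5532.
Overproduction ΔQ = 252.5532 − 164.4681 = 88.0851; wedge = subsidy = 41.4.
Deadweight loss = ½ × 88.0851 × 41.4 = 1823.36.

1823.36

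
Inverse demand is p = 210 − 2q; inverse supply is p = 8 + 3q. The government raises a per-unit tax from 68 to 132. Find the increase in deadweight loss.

1280

Competitive equilibrium: 210 − 2q = 8 + 3q → q* = 40.4, p* = 129.2.
For a per-unit tax t: Δq = t/5, so DWL = ½·t·(t/5) = t²/10.
At t = 68: DWL = 462.4. At t = 132: DWL = 1742.4.
Increase = 1742.4 − 462.4 = 1280.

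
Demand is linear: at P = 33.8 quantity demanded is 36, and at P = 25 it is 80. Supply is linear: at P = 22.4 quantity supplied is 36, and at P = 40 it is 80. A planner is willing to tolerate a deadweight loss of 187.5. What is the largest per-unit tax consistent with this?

15

Demand slope = (25 − 33.8)/(80 − 36) = −0.2, so P = 41 − 0.2Q.
Supply slope = (40 − 22.4)/(80 − 36) = 0.4, so P = 8 + 0.4Q.
Competitive equilibrium: 41 − 0.2Q = 8 + 0.4Q → Q* = 55, P* = 30.
A tax t gives ΔQ = t/0.6 and wedge t, so DWL = t²/1.2.
t²/1.2 = 187.5 → t² = 225 → t = 15.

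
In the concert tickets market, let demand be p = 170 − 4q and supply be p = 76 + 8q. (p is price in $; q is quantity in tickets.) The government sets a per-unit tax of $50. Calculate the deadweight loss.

Competitive equilibrium: 170 − 4q = 76 + 8q → q* = 7.8333, p* = 138.6667.
With the tax, the buyer price exceeds the seller price by 50: (170 − 4q) − (76 + 8q) = 50 → q' = 3.6667.
Δq = 7.8333 − 3.6667 = 4.1666; the wedge equals the tax, 50.
DWL = ½ × 4.1666 × 50 = $104.17.

$104.17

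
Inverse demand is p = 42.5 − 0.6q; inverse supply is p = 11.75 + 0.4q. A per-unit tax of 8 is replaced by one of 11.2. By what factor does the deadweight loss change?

Competitive equilibrium: 42.5 − 0.6q = 11.75 + 0.4q → q* = 30.75, p* = 24.05.
For a per-unit tax t: Δq = t/1, so DWL = ½·t·(t/1) = t²/2.
At t = 8: DWL = 32. At t = 11.2: DWL = 62.72.
Ratio = (11.2/8)² = 1.96.

1.96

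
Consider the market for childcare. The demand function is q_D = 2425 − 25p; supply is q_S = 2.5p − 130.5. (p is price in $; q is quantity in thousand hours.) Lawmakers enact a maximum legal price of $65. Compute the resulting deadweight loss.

$1072.41 thousand

In inverse form: demand p = 97 − 0.04q, supply p = 52.2 + 0.4q.
Competitive equilibrium: 97 − 0.04q = 52.2 + 0.4q → q* = 101.8182, p* = 92.9273.
At the ceiling p = 65, quantity supplied = (65 − 52.2)/0.4 = 32.
Willingness to pay at q' = 32: 97 − 0.04·32 = 95.72.
Δq = 101.8182 − 32 = 69.8182; wedge = 95.72 − 65 = 30.72.
Deadweight loss = ½ × 69.8182 × 30.72 = $1072.41 thousand.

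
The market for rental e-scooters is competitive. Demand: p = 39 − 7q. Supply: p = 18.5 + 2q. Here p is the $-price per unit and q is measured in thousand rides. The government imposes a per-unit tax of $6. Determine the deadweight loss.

Competitive equilibrium: 39 − 7q = 18.5 + 2q → q* = 2.2778, p* = 23.0556.
With the tax, the buyer price exceeds the seller price by 6: (39 − 7q) − (18.5 + 2q) = 6 → q' = 1.6111.
Δq = 2.2778 − 1.6111 = 0.6667; the wedge equals the tax, 6.
Deadweight loss = ½ × 0.6667 × 6 = $2 thousand.

$2 thousand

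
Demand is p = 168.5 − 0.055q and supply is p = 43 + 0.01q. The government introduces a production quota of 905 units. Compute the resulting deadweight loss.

Competitive equilibrium: 168.5 − 0.055q = 43 + 0.01q → q* = 1930.7692, p* = 62.3077.
At q = 905: demand price = 168.5 − 0.055·905 = 118.725; supply price = 43 + 0.01·905 = 52.05.
Δq = 1930.7692 − 905 = 1025.7692; wedge = 118.725 − 52.05 = 66.675.
The triangle = ½ × 1025.7692 × 66.675 = 34196.58.

34196.58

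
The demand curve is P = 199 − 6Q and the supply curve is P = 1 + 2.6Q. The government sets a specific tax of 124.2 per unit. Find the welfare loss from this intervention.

896.84

Competitive equilibrium: 199 − 6Q = 1 + 2.6Q → Q* = 23.0233, P* = 60.8605.
With the tax, the buyer price exceeds the seller price by 124.2: (199 − 6Q) − (1 + 2.6Q) = 124.2 → Q' = 8.5814.
ΔQ = 23.0233 − 8.5814 = 14.4419; the wedge equals the tax, 124.2.
Welfare loss = ½ × 14.4419 × 124.2 = 896.84.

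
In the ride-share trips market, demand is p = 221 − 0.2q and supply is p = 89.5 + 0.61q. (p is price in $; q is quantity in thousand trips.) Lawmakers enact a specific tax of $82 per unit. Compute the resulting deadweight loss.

Competitive equilibrium: 221 − 0.2q = 89.5 + 0.61q → q* = 162.3457, p* = 188.5309.
With the tax, the buyer price exceeds the seller price by 82: (221 − 0.2q) − (89.5 + 0.61q) = 82 → q' = 61.1111.
Δq = 162.3457 − 61.1111 = 101.2346; the wedge equals the tax, 82.
Welfare loss = ½ × 101.2346 × 82 = $4150.62 thousand.

$4150.62 thousand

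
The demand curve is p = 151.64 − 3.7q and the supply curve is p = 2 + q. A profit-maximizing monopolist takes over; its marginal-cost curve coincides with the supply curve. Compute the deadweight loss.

462.18

Competitive equilibrium: 151.64 − 3.7q = 2 + q → q* = 31.8383, p* = 33.8383.
Marginal revenue: MR = 151.64 − 7.4q. Set MR = MC: 151.64 − 7.4q = 2 + q → q_m = 17.8143.
Price p_m = 151.64 − 3.7·17.8143 = 85.7271; MC(q_m) = 2 + 1·17.8143 = 19.8143.
Competitive q* = 31.8383, so Δq = 14.024; wedge = 85.7271 − 19.8143 = 65.9128.
Welfare loss = ½ × 14.024 × 65.9128 = 462.18.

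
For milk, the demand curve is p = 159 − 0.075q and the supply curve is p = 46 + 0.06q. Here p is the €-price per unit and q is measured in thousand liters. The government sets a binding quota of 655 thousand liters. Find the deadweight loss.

€2236.78 thousand

Competitive equilibrium: 159 − 0.075q = 46 + 0.06q → q* = 837.037, p* = 96.2222.
At q = 655: demand price = 159 − 0.075·655 = 109.875; supply price = 46 + 0.06·655 = 85.3.
Δq = 837.037 − 655 = 182.037; wedge = 109.875 − 85.3 = 24.575.
DWL = ½ × 182.037 × 24.575 = €2236.78 thousand.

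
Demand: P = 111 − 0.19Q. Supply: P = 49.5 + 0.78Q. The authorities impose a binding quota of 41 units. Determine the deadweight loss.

243.40

Competitive equilibrium: 111 − 0.19Q = 49.5 + 0.78Q → Q* = 63.4021, P* = 98.9536.
At Q = 41: demand price = 111 − 0.19·41 = 103.21; supply price = 49.5 + 0.78·41 = 81.48.
ΔQ = 63.4021 − 41 = 22.4021; wedge = 103.21 − 81.48 = 21.73.
DWL = ½ × 22.4021 × 21.73 = 243.40.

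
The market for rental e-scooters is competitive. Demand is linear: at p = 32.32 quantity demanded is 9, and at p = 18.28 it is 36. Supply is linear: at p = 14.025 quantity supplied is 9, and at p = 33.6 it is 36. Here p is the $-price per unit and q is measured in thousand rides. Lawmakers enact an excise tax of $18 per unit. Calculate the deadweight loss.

Demand slope = (18.28 − 32.32)/(36 − 9) = −0.52, so p = 37 − 0.52q.
Supply slope = (33.6 − 14.025)/(36 − 9) = 0.725, so p = 7.5 + 0.725q.
Competitive equilibrium: 37 − 0.52q = 7.5 + 0.725q → q* = 23.6948, p* = 24.6787.
With the tax, the buyer price exceeds the seller price by 18: (37 − 0.52q) − (7.5 + 0.725q) = 18 → q' = 9.2369.
Δq = 23.6948 − 9.2369 = 14.4579; the wedge equals the tax, 18.
Deadweight loss = ½ × 14.4579 × 18 = $130.12 thousand.

$130.12 thousand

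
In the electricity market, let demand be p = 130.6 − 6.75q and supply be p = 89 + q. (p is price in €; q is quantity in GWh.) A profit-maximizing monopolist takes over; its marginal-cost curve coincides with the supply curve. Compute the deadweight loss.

Competitive equilibrium: 130.6 − 6.75q = 89 + q → q* = 5.367742, p* = 94.367742.
Marginal revenue: MR = 130.6 − 13.5q. Set MR = MC: 130.6 − 13.5q = 89 + q → q_m = 2.868966.
Price p_m = 130.6 − 6.75·2.868966 = 111.23448; MC(q_m) = 89 + 1·2.868966 = 91.868966.
Competitive q* = 5.367742, so Δq = 2.498776; wedge = 111.23448 − 91.868966 = 19.365514.
The triangle = ½ × 2.498776 × 19.365514 = €24.20.

€24.20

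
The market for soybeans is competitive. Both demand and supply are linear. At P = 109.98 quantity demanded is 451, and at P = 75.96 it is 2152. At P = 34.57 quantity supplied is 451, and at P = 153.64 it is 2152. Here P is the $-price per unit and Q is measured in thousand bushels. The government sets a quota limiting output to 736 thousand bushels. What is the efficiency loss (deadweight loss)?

$13755.88 thousand

Demand slope = (75.96 − 109.98)/(2152 − 451) = −0.02, so P = 119 − 0.02Q.
Supply slope = (153.64 − 34.57)/(2152 − 451) = 0.07, so P = 3 + 0.07Q.
Competitive equilibrium: 119 − 0.02Q = 3 + 0.07Q → Q* = 1288.8889, P* = 93.2222.
At Q = 736: demand price = 119 − 0.02·736 = 104.28; supply price = 3 + 0.07·736 = 54.52.
ΔQ = 1288.8889 − 736 = 552.8889; wedge = 104.28 − 54.52 = 49.76.
DWL = ½ × 552.8889 × 49.76 = $13755.88 thousand.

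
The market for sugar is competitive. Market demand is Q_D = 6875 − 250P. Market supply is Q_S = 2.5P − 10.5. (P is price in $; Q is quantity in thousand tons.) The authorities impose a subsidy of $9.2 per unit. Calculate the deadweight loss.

$104.75 thousand

In inverse form: demand P = 27.5 − 0.004Q, supply P = 4.2 + 0.4Q.
Competitive equilibrium: 27.5 − 0.004Q = 4.2 + 0.4Q → Q* = 57.6733, P* = 27.2693.
The subsidy lowers effective supply by 9.2: P = 0.4Q − 5.
New quantity: 27.5 − 0.004Q = 0.4Q − 5 → Q' = 80.4455.
Overproduction ΔQ = 80.4455 − 57.6733 = 22.7722; wedge = subsidy = 9.2.
The triangle = ½ × 22.7722 × 9.2 = $104.75 thousand.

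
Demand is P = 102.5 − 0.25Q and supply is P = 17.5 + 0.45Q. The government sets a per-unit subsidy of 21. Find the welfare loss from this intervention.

315

Competitive equilibrium: 102.5 − 0.25Q = 17.5 + 0.45Q → Q* = 121.4286, P* = 72.1429.
The subsidy lowers effective supply by 21: P = 0.45Q − 3.5.
New quantity: 102.5 − 0.25Q = 0.45Q − 3.5 → Q' = 151.4286.
Overproduction ΔQ = 151.4286 − 121.4286 = 30; wedge = subsidy = 21.
Deadweight loss = ½ × 30 × 21 = 315.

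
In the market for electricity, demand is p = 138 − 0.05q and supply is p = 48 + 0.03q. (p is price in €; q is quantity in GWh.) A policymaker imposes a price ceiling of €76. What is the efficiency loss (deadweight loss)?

€1469.44

Competitive equilibrium: 138 − 0.05q = 48 + 0.03q → q* = 1125, p* = 81.75.
At the ceiling p = 76, quantity supplied = (76 − 48)/0.03 = 933.3333.
Willingness to pay at q' = 933.3333: 138 − 0.05·933.3333 = 91.3333.
Δq = 1125 − 933.3333 = 191.6667; wedge = 91.3333 − 76 = 15.3333.
The triangle = ½ × 191.6667 × 15.3333 = €1469.44.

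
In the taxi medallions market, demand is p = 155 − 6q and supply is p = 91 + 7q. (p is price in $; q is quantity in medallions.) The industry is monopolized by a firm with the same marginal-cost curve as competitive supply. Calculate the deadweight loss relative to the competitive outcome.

Competitive equilibrium: 155 − 6q = 91 + 7q → q* = 4.9231, p* = 125.4615.
Marginal revenue: MR = 155 − 12q. Set MR = MC: 155 − 12q = 91 + 7q → q_m = 3.3684.
Price p_m = 155 − 6·3.3684 = 134.7896; MC(q_m) = 91 + 7·3.3684 = 114.5788.
Competitive q* = 4.9231, so Δq = 1.5547; wedge = 134.7896 − 114.5788 = 20.2108.
Deadweight loss = ½ × 1.5547 × 20.2108 = $15.71.

$15.71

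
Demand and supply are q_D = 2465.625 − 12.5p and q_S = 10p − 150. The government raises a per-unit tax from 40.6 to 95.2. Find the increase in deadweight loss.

In inverse form: demand p = 197.25 − 0.08q, supply p = 15 + 0.1q.
Competitive equilibrium: 197.25 − 0.08q = 15 + 0.1q → q* = 1012.5, p* = 116.25.
For a per-unit tax t: Δq = t/0.18, so DWL = ½·t·(t/0.18) = t²/0.36.
At t = 40.6: DWL = 4578.778. At t = 95.2: DWL = 25175.111.
Increase = 25175.111 − 4578.778 = 20596.33.

20596.33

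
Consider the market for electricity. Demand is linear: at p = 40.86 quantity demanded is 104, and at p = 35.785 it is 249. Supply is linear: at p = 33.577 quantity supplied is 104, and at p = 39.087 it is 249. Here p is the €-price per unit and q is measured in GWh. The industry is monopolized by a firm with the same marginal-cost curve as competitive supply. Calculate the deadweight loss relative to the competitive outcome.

Demand slope = (35.785 − 40.86)/(249 − 104) = −0.035, so p = 44.5 − 0.035q.
Supply slope = (39.087 − 33.577)/(249 − 104) = 0.038, so p = 29.625 + 0.038q.
Competitive equilibrium: 44.5 − 0.035q = 29.625 + 0.038q → q* = 203.7671, p* = 37.3682.
Marginal revenue: MR = 44.5 − 0.07q. Set MR = MC: 44.5 − 0.07q = 29.625 + 0.038q → q_m = 137.7315.
Price p_m = 44.5 − 0.035·137.7315 = 39.6794; MC(q_m) = 29.625 + 0.038·137.7315 = 34.8588.
Competitive q* = 203.7671, so Δq = 66.0356; wedge = 39.6794 − 34.8588 = 4.8206.
The triangle = ½ × 66.0356 × 4.8206 = €159.17.

€159.17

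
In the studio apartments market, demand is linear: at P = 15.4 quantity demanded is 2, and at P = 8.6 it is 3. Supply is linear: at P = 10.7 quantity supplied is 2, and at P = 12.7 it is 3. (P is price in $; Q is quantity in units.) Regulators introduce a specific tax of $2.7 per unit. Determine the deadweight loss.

Demand slope = (8.6 − 15.4)/(3 − 2) = −6.8, so P = 29 − 6.8Q.
Supply slope = (12.7 − 10.7)/(3 − 2) = 2, so P = 6.7 + 2Q.
Competitive equilibrium: 29 − 6.8Q = 6.7 + 2Q → Q* = 2.5341, P* = 11.7682.
With the tax, the buyer price exceeds the seller price by 2.7: (29 − 6.8Q) − (6.7 + 2Q) = 2.7 → Q' = 2.2273.
ΔQ = 2.5341 − 2.2273 = 0.3068; the wedge equals the tax, 2.7.
The triangle = ½ × 0.3068 × 2.7 = $0.41.

$0.41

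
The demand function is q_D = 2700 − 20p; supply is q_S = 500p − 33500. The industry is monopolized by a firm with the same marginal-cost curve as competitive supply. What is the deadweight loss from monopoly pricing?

In inverse form: demand p = 135 − 0.05q, supply p = 67 + 0.002q.
Competitive equilibrium: 135 − 0.05q = 67 + 0.002q → q* = 1307.69231, p* = 69.61538.
Marginal revenue: MR = 135 − 0.1q. Set MR = MC: 135 − 0.1q = 67 + 0.002q → q_m = 666.66667.
Price p_m = 135 − 0.05·666.66667 = 101.66667; MC(q_m) = 67 + 0.002·666.66667 = 68.33333.
Competitive q* = 1307.69231, so Δq = 641.02564; wedge = 101.66667 − 68.33333 = 33.33334.
The triangle = ½ × 641.02564 × 33.33334 = 10683.76.

10683.76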